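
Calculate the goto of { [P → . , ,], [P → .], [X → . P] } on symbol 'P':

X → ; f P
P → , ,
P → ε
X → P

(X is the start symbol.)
GOTO(I, 'P') = CLOSURE({ [A → αX.β] : [A → α.Xβ] ∈ I, X = 'P' })

Items with dot before 'P', with the dot advanced:
  [X → . P] → [X → P .]
Closure adds nothing (no advanced item has the dot before a non-terminal).

GOTO = { [X → P .] }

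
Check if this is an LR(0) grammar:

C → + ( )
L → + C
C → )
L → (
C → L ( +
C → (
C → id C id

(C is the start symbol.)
No. Reduce-reduce conflict: [C → ( .] and [L → ( .]

Augment with C' → C and build the canonical LR(0) collection (I0 = CLOSURE({[C' → . C]}), then GOTO on every symbol after a dot until no new states appear). It has 14 states:
  I0: { [C → . (], [C → . )], [C → . + ( )], [C → . L ( +], [C → . id C id], [C' → . C], [L → . (], [L → . + C] }  — shift
  I1: { [C → ( .], [L → ( .] }  — 2 reduces
  I2: { [C → ) .] }  — reduce
  I3: { [C → + . ( )], [C → . (], [C → . )], [C → . + ( )], [C → . L ( +], [C → . id C id], [L → + . C], [L → . (], [L → . + C] }  — shift
  I4: { [C' → C .] }  — accept
  I5: { [C → L . ( +] }  — shift
  I6: { [C → . (], [C → . )], [C → . + ( )], [C → . L ( +], [C → . id C id], [C → id . C id], [L → . (], [L → . + C] }  — shift
  I7: { [C → id C . id] }  — shift
  I8: { [C → id C id .] }  — reduce
  I9: { [C → L ( . +] }  — shift
  I10: { [C → L ( + .] }  — reduce
  I11: { [C → ( .], [C → + ( . )], [L → ( .] }  — shift, 2 reduces
  I12: { [L → + C .] }  — reduce
  I13: { [C → + ( ) .] }  — reduce

Conflict in state I1:
  Reduce-reduce conflict: [C → ( .] and [L → ( .]
So the grammar is NOT LR(0).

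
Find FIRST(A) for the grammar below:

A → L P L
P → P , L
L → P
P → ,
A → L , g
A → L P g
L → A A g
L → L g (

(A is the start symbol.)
{ ',' }

To compute FIRST(A), examine every production with A on the left-hand side, reading each right-hand side left to right until a non-nullable symbol is reached.

FIRST sets of the other non-terminals involved (by the same procedure, iterated to a fixed point):
  FIRST(L) = { ',' }

From A → L P L:
  - L is a non-terminal: add FIRST(L) \ {ε} = { ',' }
    L is not nullable, so stop
From A → L , g:
  - L is a non-terminal: add FIRST(L) \ {ε} = { ',' }
    L is not nullable, so stop
From A → L P g:
  - L is a non-terminal: add FIRST(L) \ {ε} = { ',' }
    L is not nullable, so stop

Collecting: FIRST(A) = { ',' }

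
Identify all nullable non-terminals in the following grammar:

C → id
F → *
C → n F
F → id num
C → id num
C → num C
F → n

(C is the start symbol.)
None

A non-terminal is nullable if it can derive ε (the empty string): either it has an ε-production, or it has a production whose right-hand side consists entirely of nullable non-terminals.

There are no ε-productions, so no non-terminal can derive ε.
No non-terminals are nullable.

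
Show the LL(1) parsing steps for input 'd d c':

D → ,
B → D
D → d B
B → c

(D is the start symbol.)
Stack is shown with the top on the left.

Stack  Input    Action
----------------------
D $    d d c $  output D → d B
d B $  d d c $  match 'd'
B $    d c $    output B → D
D $    d c $    output D → d B
d B $  d c $    match 'd'
B $    c $      output B → c
c $    c $      match 'c'
$      $        accept

The string is accepted.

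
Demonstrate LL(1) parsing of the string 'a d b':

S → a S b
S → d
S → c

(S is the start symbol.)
Stack is shown with the top on the left.

Stack    Input    Action
------------------------
S $      a d b $  output S → a S b
a S b $  a d b $  match 'a'
S b $    d b $    output S → d
d b $    d b $    match 'd'
b $      b $      match 'b'
$        $        accept

The string is accepted.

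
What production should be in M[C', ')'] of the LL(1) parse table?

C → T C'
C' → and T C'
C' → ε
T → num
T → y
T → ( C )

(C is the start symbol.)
To find M[C', ')'], we find productions for C' where ')' is in the predict set (PREDICT(N → α) = (FIRST(α) \ {ε}) ∪ (FOLLOW(N) if α ⇒* ε)).

Relevant sets:
  FOLLOW(C') = { $, ')' }

C' → and T C': PREDICT = { 'and' }
C' → ε: PREDICT = { $, ')' }
  ')' is in predict set, so this production goes in M[C', ')']

M[C', ')'] = C' → ε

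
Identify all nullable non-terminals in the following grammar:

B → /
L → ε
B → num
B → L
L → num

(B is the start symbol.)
{ 'B', 'L' }

A non-terminal is nullable if it can derive ε (the empty string): either it has an ε-production, or it has a production whose right-hand side consists entirely of nullable non-terminals.

ε-productions: L → ε
So L is immediately nullable.
B → L: every symbol on the right is nullable, so B is nullable too.
Every non-terminal is now nullable.
Nullable = { 'B', 'L' }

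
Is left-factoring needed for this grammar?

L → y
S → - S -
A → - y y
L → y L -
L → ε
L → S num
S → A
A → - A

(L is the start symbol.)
Left-factoring is needed when two productions for the same non-terminal
share a common prefix on the right-hand side.

Productions for L:
  L → y
  L → y L -
  L → ε
  L → S num
Productions for S:
  S → - S -
  S → A
Productions for A:
  A → - y y
  A → - A

Found common prefix 'y' in productions for L
Found common prefix '-' in productions for A

Answer: Yes, L has productions with common prefix 'y'; A has productions with common prefix '-'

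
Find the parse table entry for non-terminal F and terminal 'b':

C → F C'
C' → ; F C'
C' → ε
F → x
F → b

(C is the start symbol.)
To find M[F, 'b'], we find productions for F where 'b' is in the predict set (PREDICT(N → α) = (FIRST(α) \ {ε}) ∪ (FOLLOW(N) if α ⇒* ε)).

F → x: PREDICT = { 'x' }
F → b: PREDICT = { 'b' }
  'b' is in predict set, so this production goes in M[F, 'b']

M[F, 'b'] = F → b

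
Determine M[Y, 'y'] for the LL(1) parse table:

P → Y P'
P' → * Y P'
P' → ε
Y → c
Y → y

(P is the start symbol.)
To find M[Y, 'y'], we find productions for Y where 'y' is in the predict set (PREDICT(N → α) = (FIRST(α) \ {ε}) ∪ (FOLLOW(N) if α ⇒* ε)).

Y → c: PREDICT = { 'c' }
Y → y: PREDICT = { 'y' }
  'y' is in predict set, so this production goes in M[Y, 'y']

M[Y, 'y'] = Y → y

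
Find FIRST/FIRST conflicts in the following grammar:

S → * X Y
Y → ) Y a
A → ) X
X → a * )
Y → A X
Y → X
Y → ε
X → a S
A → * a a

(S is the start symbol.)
Yes. Y → ')' Y a / Y → A X on { ')' }; X → a '*' ')' / X → a S on { 'a' }

FIRST sets of the non-terminals at (or reachable through a nullable prefix from) the front of some alternative:
  FIRST(A) = { ')', '*' }
  FIRST(X) = { 'a' }

Productions for Y:
  Y → ) Y a: FIRST = { ')' }
  Y → A X: FIRST = { ')', '*' }
  Y → X: FIRST = { 'a' }
  Y → ε: FIRST = { ε }
Productions for A:
  A → ) X: FIRST = { ')' }
  A → * a a: FIRST = { '*' }
Productions for X:
  X → a * ): FIRST = { 'a' }
  X → a S: FIRST = { 'a' }
S has only one production, so no FIRST/FIRST conflict is possible there.

Conflict for Y: Y → ) Y a and Y → A X
  Overlap: { ')' }
Conflict for X: X → a * ) and X → a S
  Overlap: { 'a' }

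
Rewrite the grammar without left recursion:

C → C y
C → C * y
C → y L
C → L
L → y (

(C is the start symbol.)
C → y L C'
C → L C'
C' → y C'
C' → * y C'
C' → ε
L → y (

C is directly left-recursive. The standard transformation for
  A → A α₁ | ... | A α_m | β₁ | ... | β_n
is
  A  → β₁ A' | ... | β_n A'
  A' → α₁ A' | ... | α_m A' | ε

C → y L becomes C → y L C'
C → L becomes C → L C'
C → C y becomes C' → y C'
C → C * y becomes C' → * y C'
Add C' → ε

Productions for other non-terminals are unchanged:
  L → y (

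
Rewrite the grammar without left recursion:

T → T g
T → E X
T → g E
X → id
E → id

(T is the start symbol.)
T is directly left-recursive. The standard transformation for
  A → A α₁ | ... | A α_m | β₁ | ... | β_n
is
  A  → β₁ A' | ... | β_n A'
  A' → α₁ A' | ... | α_m A' | ε

T → E X becomes T → E X T'
T → g E becomes T → g E T'
T → T g becomes T' → g T'
Add T' → ε

Productions for other non-terminals are unchanged:
  X → id
  E → id

Resulting grammar:
T → E X T'
T → g E T'
T' → g T'
T' → ε
X → id
E → id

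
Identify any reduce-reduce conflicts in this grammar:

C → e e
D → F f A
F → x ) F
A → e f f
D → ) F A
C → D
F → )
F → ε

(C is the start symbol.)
Yes — I1: [F → .] vs [F → ) .]

A reduce-reduce conflict occurs when an LR(0) state has two complete items [A → α .] and [B → β .] — both call for a reduction, and with no lookahead the parser cannot choose between them.

Augment with C' → C and build the canonical LR(0) collection (I0 = CLOSURE({[C' → . C]}), then GOTO on every symbol after a dot until no new states appear). It has 18 states:
  I0: { [C → . D], [C → . e e], [C' → . C], [D → . ) F A], [D → . F f A], [F → . )], [F → . x ) F], [F → .] }  — shift, reduce
  I1: { [D → ) . F A], [F → ) .], [F → . )], [F → . x ) F], [F → .] }  — shift, 2 reduces
  I2: { [C' → C .] }  — accept
  I3: { [C → D .] }  — reduce
  I4: { [D → F . f A] }  — shift
  I5: { [C → e . e] }  — shift
  I6: { [F → x . ) F] }  — shift
  I7: { [F → . )], [F → . x ) F], [F → .], [F → x ) . F] }  — shift, reduce
  I8: { [F → ) .] }  — reduce
  I9: { [F → x ) F .] }  — reduce
  I10: { [C → e e .] }  — reduce
  I11: { [A → . e f f], [D → F f . A] }  — shift
  I12: { [D → F f A .] }  — reduce
  I13: { [A → e . f f] }  — shift
  I14: { [A → e f . f] }  — shift
  I15: { [A → e f f .] }  — reduce
  I16: { [A → . e f f], [D → ) F . A] }  — shift
  I17: { [D → ) F A .] }  — reduce

I1 contains complete items [F → .], [F → ) .] — reduce-reduce conflict.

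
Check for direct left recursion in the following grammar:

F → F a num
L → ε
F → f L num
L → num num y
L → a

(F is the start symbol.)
Direct left recursion occurs when N → N α for some non-terminal N (the right-hand side begins with the left-hand side itself).

F → F a num: LEFT RECURSIVE (starts with F)
L → ε: starts with ε
F → f L num: starts with f
L → num num y: starts with num
L → a: starts with a

The grammar has direct left recursion on: F.

Answer: Yes, F is left-recursive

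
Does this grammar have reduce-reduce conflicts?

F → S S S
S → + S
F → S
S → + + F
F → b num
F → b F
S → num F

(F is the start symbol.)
A reduce-reduce conflict occurs when an LR(0) state has two complete items [A → α .] and [B → β .] — both call for a reduction, and with no lookahead the parser cannot choose between them.

Augment with F' → F and build the canonical LR(0) collection (I0 = CLOSURE({[F' → . F]}), then GOTO on every symbol after a dot until no new states appear). It has 15 states:
  I0: { [F → . S S S], [F → . S], [F → . b F], [F → . b num], [F' → . F], [S → . + + F], [S → . + S], [S → . num F] }  — shift
  I1: { [S → + . + F], [S → + . S], [S → . + + F], [S → . + S], [S → . num F] }  — shift
  I2: { [F' → F .] }  — accept
  I3: { [F → S . S S], [F → S .], [S → . + + F], [S → . + S], [S → . num F] }  — shift, reduce
  I4: { [F → . S S S], [F → . S], [F → . b F], [F → . b num], [F → b . F], [F → b . num], [S → . + + F], [S → . + S], [S → . num F] }  — shift
  I5: { [F → . S S S], [F → . S], [F → . b F], [F → . b num], [S → . + + F], [S → . + S], [S → . num F], [S → num . F] }  — shift
  I6: { [S → num F .] }  — reduce
  I7: { [F → b F .] }  — reduce
  I8: { [F → . S S S], [F → . S], [F → . b F], [F → . b num], [F → b num .], [S → . + + F], [S → . + S], [S → . num F], [S → num . F] }  — shift, reduce
  I9: { [F → S S . S], [S → . + + F], [S → . + S], [S → . num F] }  — shift
  I10: { [F → S S S .] }  — reduce
  I11: { [F → . S S S], [F → . S], [F → . b F], [F → . b num], [S → + + . F], [S → + . + F], [S → + . S], [S → . + + F], [S → . + S], [S → . num F] }  — shift
  I12: { [S → + S .] }  — reduce
  I13: { [S → + + F .] }  — reduce
  I14: { [F → S . S S], [F → S .], [S → + S .], [S → . + + F], [S → . + S], [S → . num F] }  — shift, 2 reduces

I14 contains complete items [F → S .], [S → + S .] — reduce-reduce conflict.

Answer: Yes — I14: [F → S .] vs [S → + S .]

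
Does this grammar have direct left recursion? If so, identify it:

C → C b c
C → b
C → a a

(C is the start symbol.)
Direct left recursion occurs when N → N α for some non-terminal N (the right-hand side begins with the left-hand side itself).

C → C b c: LEFT RECURSIVE (starts with C)
C → b: starts with b
C → a a: starts with a

The grammar has direct left recursion on: C.

Answer: Yes, C is left-recursive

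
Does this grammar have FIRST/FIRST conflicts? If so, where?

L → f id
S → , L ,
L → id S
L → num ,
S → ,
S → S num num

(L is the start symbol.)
Yes. S → ',' L ',' / S → ',' on { ',' }; S → ',' L ',' / S → S num num on { ',' }; S → ',' / S → S num num on { ',' }

A FIRST/FIRST conflict occurs when two productions N → α and N → β for the same non-terminal have FIRST(α) ∩ FIRST(β) ≠ ∅ (with ε ∈ FIRST of a nullable right-hand side, so two nullable alternatives also conflict).

FIRST sets of the non-terminals at (or reachable through a nullable prefix from) the front of some alternative:
  FIRST(S) = { ',' }

Productions for L:
  L → f id: FIRST = { 'f' }
  L → id S: FIRST = { 'id' }
  L → num ,: FIRST = { 'num' }
Productions for S:
  S → , L ,: FIRST = { ',' }
  S → ,: FIRST = { ',' }
  S → S num num: FIRST = { ',' }

Conflict for S: S → , L , and S → ,
  Overlap: { ',' }
Conflict for S: S → , L , and S → S num num
  Overlap: { ',' }
Conflict for S: S → , and S → S num num
  Overlap: { ',' }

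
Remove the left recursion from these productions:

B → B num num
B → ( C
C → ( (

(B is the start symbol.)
B → ( C B'
B' → num num B'
B' → ε
C → ( (

B is directly left-recursive. The standard transformation for
  A → A α₁ | ... | A α_m | β₁ | ... | β_n
is
  A  → β₁ A' | ... | β_n A'
  A' → α₁ A' | ... | α_m A' | ε

B → ( C becomes B → ( C B'
B → B num num becomes B' → num num B'
Add B' → ε

Productions for other non-terminals are unchanged:
  C → ( (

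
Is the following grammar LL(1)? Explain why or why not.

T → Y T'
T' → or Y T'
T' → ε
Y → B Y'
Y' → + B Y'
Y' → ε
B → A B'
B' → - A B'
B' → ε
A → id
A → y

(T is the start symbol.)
A grammar is LL(1) if for each non-terminal N with multiple productions, the predict sets of those productions are pairwise disjoint, where PREDICT(N → α) = (FIRST(α) \ {ε}) ∪ (FOLLOW(N) if α ⇒* ε).

Relevant sets:
  FOLLOW(T') = { $ }
  FOLLOW(Y') = { $, 'or' }
  FOLLOW(B') = { $, '+', 'or' }

For T':
  PREDICT(T' → or Y T') = { 'or' }
  PREDICT(T' → ε) = { $ }
For Y':
  PREDICT(Y' → '+' B Y') = { '+' }
  PREDICT(Y' → ε) = { $, 'or' }
For B':
  PREDICT(B' → '-' A B') = { '-' }
  PREDICT(B' → ε) = { $, '+', 'or' }
For A:
  PREDICT(A → id) = { 'id' }
  PREDICT(A → y) = { 'y' }
T, Y, B have a single production, so nothing to check there.

All predict sets are disjoint. The grammar IS LL(1).

Answer: Yes, the grammar is LL(1).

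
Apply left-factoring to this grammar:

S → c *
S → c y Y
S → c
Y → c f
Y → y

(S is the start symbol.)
S → c S'
S' → *
S' → y Y
S' → ε
Y → c f
Y → y

Left-factoring transforms A → αβ₁ | αβ₂ into A → αA' and A' → β₁ | β₂
(α is the longest common prefix among the alternatives). Repeat until
no nonterminal has two alternatives with a common prefix.

Round 1: S has alternatives sharing prefix 'c'. Introduce S': S → c S'
  Add: S' → *
  Add: S' → y Y
  Add: S' → ε

No remaining common prefixes — done.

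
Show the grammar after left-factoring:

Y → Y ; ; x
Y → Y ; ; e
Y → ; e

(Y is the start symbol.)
Left-factoring transforms A → αβ₁ | αβ₂ into A → αA' and A' → β₁ | β₂
(α is the longest common prefix among the alternatives). Repeat until
no nonterminal has two alternatives with a common prefix.

Round 1: Y has alternatives sharing prefix 'Y ; ;'. Introduce Y': Y → Y ; ; Y'
  Add: Y' → x
  Add: Y' → e

No remaining common prefixes — done.

Resulting grammar:
Y → Y ; ; Y'
Y' → x
Y' → e
Y → ; e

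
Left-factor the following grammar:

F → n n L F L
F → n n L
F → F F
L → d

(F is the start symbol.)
Left-factoring transforms A → αβ₁ | αβ₂ into A → αA' and A' → β₁ | β₂
(α is the longest common prefix among the alternatives). Repeat until
no nonterminal has two alternatives with a common prefix.

Round 1: F has alternatives sharing prefix 'n n L'. Introduce F': F → n n L F'
  Add: F' → F L
  Add: F' → ε

No remaining common prefixes — done.

Resulting grammar:
F → n n L F'
F' → F L
F' → ε
F → F F
L → d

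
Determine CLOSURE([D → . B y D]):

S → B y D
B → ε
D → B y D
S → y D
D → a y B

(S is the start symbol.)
Start with: [D → . B y D]
  [D → . B y D] has the dot before B: add [B → .]
No further items can be added.

CLOSURE = { [B → .], [D → . B y D] }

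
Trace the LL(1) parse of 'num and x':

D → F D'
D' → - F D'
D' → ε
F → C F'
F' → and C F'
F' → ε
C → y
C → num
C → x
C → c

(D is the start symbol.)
LL(1) parsing maintains a stack (initially the start symbol over $) and the input. At each step: if the stack top is a terminal, match it against the current input token; if it is a non-terminal N, replace it with the RHS of M[N, lookahead] (the unique production whose predict set contains the lookahead).

Stack is shown with the top on the left.

Stack          Input        Action
----------------------------------
D $            num and x $  output D → F D'
F D' $         num and x $  output F → C F'
C F' D' $      num and x $  output C → num
num F' D' $    num and x $  match 'num'
F' D' $        and x $      output F' → and C F'
and C F' D' $  and x $      match 'and'
C F' D' $      x $          output C → x
x F' D' $      x $          match 'x'
F' D' $        $            output F' → ε
D' $           $            output D' → ε
$              $            accept

The string is accepted.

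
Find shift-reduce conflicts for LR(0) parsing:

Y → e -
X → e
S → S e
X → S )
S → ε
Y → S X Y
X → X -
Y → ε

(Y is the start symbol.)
A shift-reduce conflict occurs when an LR(0) state has both:
  - a complete (reduce) item [A → α .] (dot at the end), and
  - a shift item [B → β . c γ] (dot before a terminal).

Augment with Y' → Y and build the canonical LR(0) collection (I0 = CLOSURE({[Y' → . Y]}), then GOTO on every symbol after a dot until no new states appear). It has 12 states:
  I0: { [S → . S e], [S → .], [Y → . S X Y], [Y → . e -], [Y → .], [Y' → . Y] }  — shift, 2 reduces
  I1: { [S → . S e], [S → .], [S → S . e], [X → . S )], [X → . X -], [X → . e], [Y → S . X Y] }  — shift, reduce
  I2: { [Y' → Y .] }  — accept
  I3: { [Y → e . -] }  — shift
  I4: { [Y → e - .] }  — reduce
  I5: { [S → S . e], [X → S . )] }  — shift
  I6: { [S → . S e], [S → .], [X → X . -], [Y → . S X Y], [Y → . e -], [Y → .], [Y → S X . Y] }  — shift, 2 reduces
  I7: { [S → S e .], [X → e .] }  — 2 reduces
  I8: { [X → X - .] }  — reduce
  I9: { [Y → S X Y .] }  — reduce
  I10: { [X → S ) .] }  — reduce
  I11: { [S → S e .] }  — reduce

I0 contains reduce items [S → .], [Y → .] and shift item [Y → . e -] — shift-reduce conflict.
I1 contains reduce item [S → .] and shift items [S → S . e], [X → . e] — shift-reduce conflict.
I6 contains reduce items [S → .], [Y → .] and shift items [X → X . -], [Y → . e -] — shift-reduce conflict.

Answer: Yes — I0: [S → .] vs [Y → . e -]; I1: [S → .] vs [S → S . e]; I6: [S → .] vs [X → X . -]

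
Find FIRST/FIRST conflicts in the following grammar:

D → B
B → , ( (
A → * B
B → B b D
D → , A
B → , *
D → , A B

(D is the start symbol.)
A FIRST/FIRST conflict occurs when two productions N → α and N → β for the same non-terminal have FIRST(α) ∩ FIRST(β) ≠ ∅ (with ε ∈ FIRST of a nullable right-hand side, so two nullable alternatives also conflict).

FIRST sets of the non-terminals at (or reachable through a nullable prefix from) the front of some alternative:
  FIRST(B) = { ',' }

Productions for D:
  D → B: FIRST = { ',' }
  D → , A: FIRST = { ',' }
  D → , A B: FIRST = { ',' }
Productions for B:
  B → , ( (: FIRST = { ',' }
  B → B b D: FIRST = { ',' }
  B → , *: FIRST = { ',' }
A has only one production, so no FIRST/FIRST conflict is possible there.

Conflict for D: D → B and D → , A
  Overlap: { ',' }
Conflict for D: D → B and D → , A B
  Overlap: { ',' }
Conflict for D: D → , A and D → , A B
  Overlap: { ',' }
Conflict for B: B → , ( ( and B → B b D
  Overlap: { ',' }
Conflict for B: B → , ( ( and B → , *
  Overlap: { ',' }
Conflict for B: B → B b D and B → , *
  Overlap: { ',' }

Answer: Yes. D → B / D → ',' A on { ',' }; D → B / D → ',' A B on { ',' }; D → ',' A / D → ',' A B on { ',' }; B → ',' '(' '(' / B → B b D on { ',' }; B → ',' '(' '(' / B → ',' '*' on { ',' }; B → B b D / B → ',' '*' on { ',' }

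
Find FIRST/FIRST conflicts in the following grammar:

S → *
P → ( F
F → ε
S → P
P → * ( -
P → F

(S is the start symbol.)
A FIRST/FIRST conflict occurs when two productions N → α and N → β for the same non-terminal have FIRST(α) ∩ FIRST(β) ≠ ∅ (with ε ∈ FIRST of a nullable right-hand side, so two nullable alternatives also conflict).

FIRST sets of the non-terminals at (or reachable through a nullable prefix from) the front of some alternative:
  FIRST(P) = { '(', '*', ε }
  FIRST(F) = { ε }

Productions for S:
  S → *: FIRST = { '*' }
  S → P: FIRST = { '(', '*', ε }
Productions for P:
  P → ( F: FIRST = { '(' }
  P → * ( -: FIRST = { '*' }
  P → F: FIRST = { ε }
F has only one production, so no FIRST/FIRST conflict is possible there.

Conflict for S: S → * and S → P
  Overlap: { '*' }

Answer: Yes. S → '*' / S → P on { '*' }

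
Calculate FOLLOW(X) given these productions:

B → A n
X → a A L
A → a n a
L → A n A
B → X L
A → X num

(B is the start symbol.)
To compute FOLLOW(X), find every occurrence of X on a right-hand side N → α X β: add FIRST(β) \ {ε}, and if β is empty or nullable also add FOLLOW(N). Iterate to a fixed point.

In B → X L: X is followed by L, add FIRST(L) \ {ε} = { 'a' }
In A → X num: X is followed by num, add FIRST(num) \ {ε} = { 'num' }

Taking the union: FOLLOW(X) = { 'a', 'num' }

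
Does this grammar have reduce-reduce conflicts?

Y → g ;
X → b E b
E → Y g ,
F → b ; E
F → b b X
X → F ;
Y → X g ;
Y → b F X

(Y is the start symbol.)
Augment with Y' → Y and build the canonical LR(0) collection (I0 = CLOSURE({[Y' → . Y]}), then GOTO on every symbol after a dot until no new states appear). It has 22 states:
  I0: { [F → . b ; E], [F → . b b X], [X → . F ;], [X → . b E b], [Y → . X g ;], [Y → . b F X], [Y → . g ;], [Y' → . Y] }  — shift
  I1: { [X → F . ;] }  — shift
  I2: { [Y → X . g ;] }  — shift
  I3: { [Y' → Y .] }  — accept
  I4: { [E → . Y g ,], [F → . b ; E], [F → . b b X], [F → b . ; E], [F → b . b X], [X → . F ;], [X → . b E b], [X → b . E b], [Y → . X g ;], [Y → . b F X], [Y → . g ;], [Y → b . F X] }  — shift
  I5: { [Y → g . ;] }  — shift
  I6: { [Y → g ; .] }  — reduce
  I7: { [E → . Y g ,], [F → . b ; E], [F → . b b X], [F → b ; . E], [X → . F ;], [X → . b E b], [Y → . X g ;], [Y → . b F X], [Y → . g ;] }  — shift
  I8: { [X → b E . b] }  — shift
  I9: { [F → . b ; E], [F → . b b X], [X → . F ;], [X → . b E b], [X → F . ;], [Y → b F . X] }  — shift
  I10: { [E → Y . g ,] }  — shift
  I11: { [E → . Y g ,], [F → . b ; E], [F → . b b X], [F → b . ; E], [F → b . b X], [F → b b . X], [X → . F ;], [X → . b E b], [X → b . E b], [Y → . X g ;], [Y → . b F X], [Y → . g ;], [Y → b . F X] }  — shift
  I12: { [F → b b X .], [Y → X . g ;] }  — shift, reduce
  I13: { [Y → X g . ;] }  — shift
  I14: { [Y → X g ; .] }  — reduce
  I15: { [E → Y g . ,] }  — shift
  I16: { [E → Y g , .] }  — reduce
  I17: { [X → F ; .] }  — reduce
  I18: { [Y → b F X .] }  — reduce
  I19: { [E → . Y g ,], [F → . b ; E], [F → . b b X], [F → b . ; E], [F → b . b X], [X → . F ;], [X → . b E b], [X → b . E b], [Y → . X g ;], [Y → . b F X], [Y → . g ;] }  — shift
  I20: { [X → b E b .] }  — reduce
  I21: { [F → b ; E .] }  — reduce

No state contains more than one complete item.

Answer: No reduce-reduce conflicts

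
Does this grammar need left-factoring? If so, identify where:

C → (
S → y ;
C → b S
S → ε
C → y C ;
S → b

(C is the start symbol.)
No, left-factoring is not needed

Left-factoring is needed when two productions for the same non-terminal
share a common prefix on the right-hand side.

Productions for C:
  C → (
  C → b S
  C → y C ;
Productions for S:
  S → y ;
  S → ε
  S → b

No common prefixes found.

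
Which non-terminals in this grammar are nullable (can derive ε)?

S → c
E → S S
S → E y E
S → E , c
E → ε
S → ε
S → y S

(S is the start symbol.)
{ 'E', 'S' }

A non-terminal is nullable if it can derive ε (the empty string): either it has an ε-production, or it has a production whose right-hand side consists entirely of nullable non-terminals.

ε-productions: E → ε, S → ε
So E, S are immediately nullable.
Every non-terminal is now nullable.
Nullable = { 'E', 'S' }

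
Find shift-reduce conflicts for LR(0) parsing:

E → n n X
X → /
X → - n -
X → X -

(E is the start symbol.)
Augment with E' → E and build the canonical LR(0) collection (I0 = CLOSURE({[E' → . E]}), then GOTO on every symbol after a dot until no new states appear). It has 10 states:
  I0: { [E → . n n X], [E' → . E] }  — shift
  I1: { [E' → E .] }  — accept
  I2: { [E → n . n X] }  — shift
  I3: { [E → n n . X], [X → . - n -], [X → . /], [X → . X -] }  — shift
  I4: { [X → - . n -] }  — shift
  I5: { [X → / .] }  — reduce
  I6: { [E → n n X .], [X → X . -] }  — shift, reduce
  I7: { [X → X - .] }  — reduce
  I8: { [X → - n . -] }  — shift
  I9: { [X → - n - .] }  — reduce

I6 contains reduce item [E → n n X .] and shift item [X → X . -] — shift-reduce conflict.

Answer: Yes — I6: [E → n n X .] vs [X → X . -]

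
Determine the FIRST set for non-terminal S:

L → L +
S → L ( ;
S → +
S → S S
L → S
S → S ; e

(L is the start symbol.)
FIRST sets of the other non-terminals involved (by the same procedure, iterated to a fixed point):
  FIRST(L) = { '+' }

From S → L ( ;:
  - L is a non-terminal: add FIRST(L) \ {ε} = { '+' }
    L is not nullable, so stop
From S → +:
  - '+' is a terminal: add '+' and stop
From S → S S:
  - S is the symbol being defined: contributes nothing new
    S is not nullable, so stop
From S → S ; e:
  - S is the symbol being defined: contributes nothing new
    S is not nullable, so stop

Collecting: FIRST(S) = { '+' }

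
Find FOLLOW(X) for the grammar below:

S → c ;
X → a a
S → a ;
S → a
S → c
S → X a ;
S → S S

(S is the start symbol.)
In S → X a ;: X is followed by a ';', add FIRST(a ';') \ {ε} = { 'a' }

Taking the union: FOLLOW(X) = { 'a' }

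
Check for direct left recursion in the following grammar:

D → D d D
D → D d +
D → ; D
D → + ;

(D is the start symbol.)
Yes, D is left-recursive

Direct left recursion occurs when N → N α for some non-terminal N (the right-hand side begins with the left-hand side itself).

D → D d D: LEFT RECURSIVE (starts with D)
D → D d +: LEFT RECURSIVE (starts with D)
D → ; D: starts with ';'
D → + ;: starts with '+'

The grammar has direct left recursion on: D.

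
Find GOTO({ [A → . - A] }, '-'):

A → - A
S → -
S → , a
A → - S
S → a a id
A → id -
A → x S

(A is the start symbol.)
{ [A → - . A], [A → . - A], [A → . - S], [A → . id -], [A → . x S] }

GOTO(I, '-') = CLOSURE({ [A → αX.β] : [A → α.Xβ] ∈ I, X = '-' })

Items with dot before '-', with the dot advanced:
  [A → . - A] → [A → - . A]
Closure of the advanced items:
  [A → - . A] has the dot before A: add [A → . - A], [A → . - S], [A → . id -], [A → . x S]

GOTO = { [A → - . A], [A → . - A], [A → . - S], [A → . id -], [A → . x S] }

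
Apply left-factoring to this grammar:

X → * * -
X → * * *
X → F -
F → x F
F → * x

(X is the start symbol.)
X → * * X'
X' → -
X' → *
X → F -
F → x F
F → * x

Left-factoring transforms A → αβ₁ | αβ₂ into A → αA' and A' → β₁ | β₂
(α is the longest common prefix among the alternatives). Repeat until
no nonterminal has two alternatives with a common prefix.

Round 1: X has alternatives sharing prefix '* *'. Introduce X': X → * * X'
  Add: X' → -
  Add: X' → *

No remaining common prefixes — done.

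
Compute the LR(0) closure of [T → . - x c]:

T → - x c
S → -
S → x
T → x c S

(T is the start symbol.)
Start with: [T → . - x c]
The dot precedes the terminal '-', so nothing is added.

CLOSURE = { [T → . - x c] }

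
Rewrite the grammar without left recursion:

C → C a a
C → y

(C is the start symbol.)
C → y C'
C' → a a C'
C' → ε

C is directly left-recursive. The standard transformation for
  A → A α₁ | ... | A α_m | β₁ | ... | β_n
is
  A  → β₁ A' | ... | β_n A'
  A' → α₁ A' | ... | α_m A' | ε

C → y becomes C → y C'
C → C a a becomes C' → a a C'
Add C' → ε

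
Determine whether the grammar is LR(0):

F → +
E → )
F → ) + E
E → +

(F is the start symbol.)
Yes, the grammar is LR(0)

A grammar is LR(0) if no state in the canonical LR(0) collection has:
  - both a shift item (dot before a terminal) and a complete item (shift-reduce conflict), or
  - two or more complete items (reduce-reduce conflict; the accept item [F' → F .] counts as a complete item here).

Augment with F' → F and build the canonical LR(0) collection (I0 = CLOSURE({[F' → . F]}), then GOTO on every symbol after a dot until no new states appear). It has 8 states:
  I0: { [F → . ) + E], [F → . +], [F' → . F] }  — shift
  I1: { [F → ) . + E] }  — shift
  I2: { [F → + .] }  — reduce
  I3: { [F' → F .] }  — accept
  I4: { [E → . )], [E → . +], [F → ) + . E] }  — shift
  I5: { [E → ) .] }  — reduce
  I6: { [E → + .] }  — reduce
  I7: { [F → ) + E .] }  — reduce

Every state is either a pure shift/goto state or contains exactly one complete item and nothing to shift — no conflicts. The grammar is LR(0).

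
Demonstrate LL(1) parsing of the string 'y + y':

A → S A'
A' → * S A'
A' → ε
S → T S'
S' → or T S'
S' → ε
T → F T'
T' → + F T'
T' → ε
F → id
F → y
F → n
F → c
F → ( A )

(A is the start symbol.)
LL(1) parsing maintains a stack (initially the start symbol over $) and the input. At each step: if the stack top is a terminal, match it against the current input token; if it is a non-terminal N, replace it with the RHS of M[N, lookahead] (the unique production whose predict set contains the lookahead).

Stack is shown with the top on the left.

Stack           Input    Action
-------------------------------
A $             y + y $  output A → S A'
S A' $          y + y $  output S → T S'
T S' A' $       y + y $  output T → F T'
F T' S' A' $    y + y $  output F → y
y T' S' A' $    y + y $  match 'y'
T' S' A' $      + y $    output T' → + F T'
+ F T' S' A' $  + y $    match '+'
F T' S' A' $    y $      output F → y
y T' S' A' $    y $      match 'y'
T' S' A' $      $        output T' → ε
S' A' $         $        output S' → ε
A' $            $        output A' → ε
$               $        accept

The string is accepted.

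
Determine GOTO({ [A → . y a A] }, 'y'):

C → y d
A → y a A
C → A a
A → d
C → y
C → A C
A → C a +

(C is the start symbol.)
{ [A → y . a A] }

GOTO(I, 'y') = CLOSURE({ [A → αX.β] : [A → α.Xβ] ∈ I, X = 'y' })

Items with dot before 'y', with the dot advanced:
  [A → . y a A] → [A → y . a A]
Closure adds nothing (no advanced item has the dot before a non-terminal).

GOTO = { [A → y . a A] }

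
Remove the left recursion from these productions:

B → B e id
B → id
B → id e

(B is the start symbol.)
B → id B'
B → id e B'
B' → e id B'
B' → ε

B is directly left-recursive. The standard transformation for
  A → A α₁ | ... | A α_m | β₁ | ... | β_n
is
  A  → β₁ A' | ... | β_n A'
  A' → α₁ A' | ... | α_m A' | ε

B → id becomes B → id B'
B → id e becomes B → id e B'
B → B e id becomes B' → e id B'
Add B' → ε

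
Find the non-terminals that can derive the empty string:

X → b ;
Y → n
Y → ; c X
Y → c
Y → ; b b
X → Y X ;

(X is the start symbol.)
None

A non-terminal is nullable if it can derive ε (the empty string): either it has an ε-production, or it has a production whose right-hand side consists entirely of nullable non-terminals.

There are no ε-productions, so no non-terminal can derive ε.
No non-terminals are nullable.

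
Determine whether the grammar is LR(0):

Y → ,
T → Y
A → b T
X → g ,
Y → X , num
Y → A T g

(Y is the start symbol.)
A grammar is LR(0) if no state in the canonical LR(0) collection has:
  - both a shift item (dot before a terminal) and a complete item (shift-reduce conflict), or
  - two or more complete items (reduce-reduce conflict; the accept item [Y' → Y .] counts as a complete item here).

Augment with Y' → Y and build the canonical LR(0) collection (I0 = CLOSURE({[Y' → . Y]}), then GOTO on every symbol after a dot until no new states appear). It has 14 states:
  I0: { [A → . b T], [X → . g ,], [Y → . ,], [Y → . A T g], [Y → . X , num], [Y' → . Y] }  — shift
  I1: { [Y → , .] }  — reduce
  I2: { [A → . b T], [T → . Y], [X → . g ,], [Y → . ,], [Y → . A T g], [Y → . X , num], [Y → A . T g] }  — shift
  I3: { [Y → X . , num] }  — shift
  I4: { [Y' → Y .] }  — accept
  I5: { [A → . b T], [A → b . T], [T → . Y], [X → . g ,], [Y → . ,], [Y → . A T g], [Y → . X , num] }  — shift
  I6: { [X → g . ,] }  — shift
  I7: { [X → g , .] }  — reduce
  I8: { [A → b T .] }  — reduce
  I9: { [T → Y .] }  — reduce
  I10: { [Y → X , . num] }  — shift
  I11: { [Y → X , num .] }  — reduce
  I12: { [Y → A T . g] }  — shift
  I13: { [Y → A T g .] }  — reduce

Every state is either a pure shift/goto state or contains exactly one complete item and nothing to shift — no conflicts. The grammar is LR(0).

Answer: Yes, the grammar is LR(0)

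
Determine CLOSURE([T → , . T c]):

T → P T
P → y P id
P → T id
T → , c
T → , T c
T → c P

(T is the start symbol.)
{ [P → . T id], [P → . y P id], [T → , . T c], [T → . , T c], [T → . , c], [T → . P T], [T → . c P] }

To compute CLOSURE, for each item [A → α.Bβ] where B is a non-terminal, add [B → .γ] for all productions B → γ; repeat for the newly added items until nothing changes.

Start with: [T → , . T c]
  [T → , . T c] has the dot before T: add [T → . P T], [T → . , c], [T → . , T c], [T → . c P]
  [T → . P T] has the dot before P: add [P → . y P id], [P → . T id]
No further items can be added.

CLOSURE = { [P → . T id], [P → . y P id], [T → , . T c], [T → . , T c], [T → . , c], [T → . P T], [T → . c P] }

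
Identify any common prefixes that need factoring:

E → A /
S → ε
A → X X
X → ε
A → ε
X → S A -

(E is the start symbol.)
Left-factoring is needed when two productions for the same non-terminal
share a common prefix on the right-hand side.

Productions for A:
  A → X X
  A → ε
Productions for X:
  X → ε
  X → S A -

No common prefixes found.

Answer: No, left-factoring is not needed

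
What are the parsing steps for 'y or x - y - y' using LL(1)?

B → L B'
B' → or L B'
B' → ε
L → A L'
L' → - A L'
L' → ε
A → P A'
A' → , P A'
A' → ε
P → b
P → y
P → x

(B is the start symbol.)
LL(1) parsing maintains a stack (initially the start symbol over $) and the input. At each step: if the stack top is a terminal, match it against the current input token; if it is a non-terminal N, replace it with the RHS of M[N, lookahead] (the unique production whose predict set contains the lookahead).

Stack is shown with the top on the left.

Stack         Input             Action
--------------------------------------
B $           y or x - y - y $  output B → L B'
L B' $        y or x - y - y $  output L → A L'
A L' B' $     y or x - y - y $  output A → P A'
P A' L' B' $  y or x - y - y $  output P → y
y A' L' B' $  y or x - y - y $  match 'y'
A' L' B' $    or x - y - y $    output A' → ε
L' B' $       or x - y - y $    output L' → ε
B' $          or x - y - y $    output B' → or L B'
or L B' $     or x - y - y $    match 'or'
L B' $        x - y - y $       output L → A L'
A L' B' $     x - y - y $       output A → P A'
P A' L' B' $  x - y - y $       output P → x
x A' L' B' $  x - y - y $       match 'x'
A' L' B' $    - y - y $         output A' → ε
L' B' $       - y - y $         output L' → - A L'
- A L' B' $   - y - y $         match '-'
A L' B' $     y - y $           output A → P A'
P A' L' B' $  y - y $           output P → y
y A' L' B' $  y - y $           match 'y'
A' L' B' $    - y $             output A' → ε
L' B' $       - y $             output L' → - A L'
- A L' B' $   - y $             match '-'
A L' B' $     y $               output A → P A'
P A' L' B' $  y $               output P → y
y A' L' B' $  y $               match 'y'
A' L' B' $    $                 output A' → ε
L' B' $       $                 output L' → ε
B' $          $                 output B' → ε
$             $                 accept

The string is accepted.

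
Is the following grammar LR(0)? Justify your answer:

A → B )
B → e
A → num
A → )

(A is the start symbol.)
Augment with A' → A and build the canonical LR(0) collection (I0 = CLOSURE({[A' → . A]}), then GOTO on every symbol after a dot until no new states appear). It has 7 states:
  I0: { [A → . )], [A → . B )], [A → . num], [A' → . A], [B → . e] }  — shift
  I1: { [A → ) .] }  — reduce
  I2: { [A' → A .] }  — accept
  I3: { [A → B . )] }  — shift
  I4: { [B → e .] }  — reduce
  I5: { [A → num .] }  — reduce
  I6: { [A → B ) .] }  — reduce

Every state is either a pure shift/goto state or contains exactly one complete item and nothing to shift — no conflicts. The grammar is LR(0).

Answer: Yes, the grammar is LR(0)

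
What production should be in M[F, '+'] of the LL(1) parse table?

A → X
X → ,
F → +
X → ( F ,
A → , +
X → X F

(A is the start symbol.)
To find M[F, '+'], we find productions for F where '+' is in the predict set (PREDICT(N → α) = (FIRST(α) \ {ε}) ∪ (FOLLOW(N) if α ⇒* ε)).

F → +: PREDICT = { '+' }
  '+' is in predict set, so this production goes in M[F, '+']

M[F, '+'] = F → +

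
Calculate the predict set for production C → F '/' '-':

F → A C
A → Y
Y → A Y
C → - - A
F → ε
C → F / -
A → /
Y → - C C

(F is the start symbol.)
PREDICT(C → F '/' '-') = (FIRST(RHS) \ {ε}) ∪ (FOLLOW(C) if ε ∈ FIRST(RHS), i.e. RHS ⇒* ε)
FIRST(F) = { '-', '/', ε }
FIRST(F '/' '-') = { '-', '/' }
ε ∉ FIRST(F '/' '-'), so FOLLOW(C) is not added.
PREDICT(C → F '/' '-') = { '-', '/' }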